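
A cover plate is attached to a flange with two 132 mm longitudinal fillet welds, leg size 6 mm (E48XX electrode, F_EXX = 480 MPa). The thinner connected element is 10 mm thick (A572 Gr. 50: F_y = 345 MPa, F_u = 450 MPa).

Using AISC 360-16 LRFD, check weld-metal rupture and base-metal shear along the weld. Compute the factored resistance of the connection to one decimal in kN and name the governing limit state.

241.9 kN (weld metal governs)

Weld metal: throat = 0.707×6 = 4.242 mm, L = 2×132 = 264 mm. φR_n = 0.75 × 0.6 × 480 × 4.242 × 264 = 241.9 kN.
Base metal shear (10 mm plate): yield φR_n = 1.0×0.6×345×10×264 = 546.5 kN; rupture φR_n = 0.75×0.6×450×10×264 = 534.6 kN; take 534.6 kN (rupture).
Governing: min(241.9, 534.6) = 241.9 kN → weld metal.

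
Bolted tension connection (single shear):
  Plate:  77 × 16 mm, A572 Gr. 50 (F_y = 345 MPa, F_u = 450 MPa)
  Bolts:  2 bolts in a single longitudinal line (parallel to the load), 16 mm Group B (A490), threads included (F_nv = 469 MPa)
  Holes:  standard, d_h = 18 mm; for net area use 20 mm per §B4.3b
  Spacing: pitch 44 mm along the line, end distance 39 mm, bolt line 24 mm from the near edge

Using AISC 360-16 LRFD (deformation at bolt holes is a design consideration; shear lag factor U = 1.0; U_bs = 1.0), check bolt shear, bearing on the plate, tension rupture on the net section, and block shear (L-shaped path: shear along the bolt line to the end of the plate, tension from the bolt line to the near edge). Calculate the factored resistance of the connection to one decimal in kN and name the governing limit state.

Bolt shear: A_b = π(16)²/4 = 201.06 mm². φR_n = 0.75 × 469 × 201.06 × 2 × 1 = 141.4 kN.
Bearing (16 mm plate, F_u = 450 MPa): end bolts L_c = 39 − 18/2 = 30, R_n = min(1.2×30×16×450, 2.4×16×16×450) = 259.2 kN/bolt; interior L_c = 44 − 18 = 26, R_n = 224.64 kN/bolt. φR_n = 0.75 × (1×259.2 + 1×224.64) = 362.9 kN.
Tension rupture (net): A_n = (77 − 1×20)×16 = 912 mm² (U = 1.0, A_e = A_n). φR_n = 0.75 × 450 × 912 = 307.8 kN.
Block shear: shear path 1×[39+1×44] = 1×83 mm, A_gv = 1328, A_nv = 1×(83 − 1.5×20)×16 = 848 mm²; tension to near edge: (24 − 0.5×20)×16 = 224 mm². R_n = min(0.6×450×848, 0.6×345×1328) + 1.0×450×224 = min(228.96, 274.9) + 100.8 = 329.76 kN. φR_n = 0.75 × 329.76 = 247.3 kN.
Governing: min(141.4, 362.9, 307.8, 247.3) = 141.4 kN → bolt shear.

141.4 kN (bolt shear governs)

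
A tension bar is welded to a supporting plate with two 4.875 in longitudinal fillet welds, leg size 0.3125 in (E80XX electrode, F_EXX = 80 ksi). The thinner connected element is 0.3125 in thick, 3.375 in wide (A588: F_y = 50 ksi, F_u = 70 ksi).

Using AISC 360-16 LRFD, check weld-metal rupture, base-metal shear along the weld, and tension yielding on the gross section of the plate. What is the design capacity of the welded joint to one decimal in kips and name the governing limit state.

47.5 kips (gross-section yield governs)

Weld metal: throat = 0.707×0.3125 = 0.22094 in, L = 2×4.875 = 9.75 in. φR_n = 0.75 × 0.6 × 80 × 0.22094 × 9.75 = 77.5 kips.
Base metal shear (0.3125 in plate): yield φR_n = 1.0×0.6×50×0.3125×9.75 = 91.4 kips; rupture φR_n = 0.75×0.6×70×0.3125×9.75 = 96.0 kips; take 91.4 kips (yield).
Tension yield (gross): A_g = 3.375×0.3125 = 1.0547 in². φR_n = 0.90 × 50 × 1.0547 = 47.5 kips.
Governing: min(77.5, 91.4, 47.5) = 47.5 kips → gross-section yield.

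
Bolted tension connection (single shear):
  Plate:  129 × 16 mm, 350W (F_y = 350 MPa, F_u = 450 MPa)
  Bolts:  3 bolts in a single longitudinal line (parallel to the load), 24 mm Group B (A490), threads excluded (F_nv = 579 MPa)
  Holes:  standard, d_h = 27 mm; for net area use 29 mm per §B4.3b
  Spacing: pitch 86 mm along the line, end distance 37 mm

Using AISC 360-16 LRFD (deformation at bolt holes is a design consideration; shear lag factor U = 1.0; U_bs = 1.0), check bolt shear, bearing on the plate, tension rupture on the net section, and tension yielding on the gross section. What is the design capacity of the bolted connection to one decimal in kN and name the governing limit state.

Bolt shear: A_b = π(24)²/4 = 452.39 mm². φR_n = 0.75 × 579 × 452.39 × 3 × 1 = 589.4 kN.
Bearing (16 mm plate, F_u = 450 MPa): end bolts L_c = 37 − 27/2 = 23.5, R_n = min(1.2×23.5×16×450, 2.4×24×16×450) = 203.04 kN/bolt; interior L_c = 86 − 27 = 59, R_n = 414.72 kN/bolt. φR_n = 0.75 × (1×203.04 + 2×414.72) = 774.4 kN.
Tension rupture (net): A_n = (129 − 1×29)×16 = 1600 mm² (U = 1.0, A_e = A_n). φR_n = 0.75 × 450 × 1600 = 540.0 kN.
Tension yield (gross): A_g = 129×16 = 2064 mm². φR_n = 0.90 × 350 × 2064 = 650.2 kN.
Governing: min(589.4, 774.4, 540.0, 650.2) = 540.0 kN → net-section rupture.

540.0 kN (net-section rupture governs)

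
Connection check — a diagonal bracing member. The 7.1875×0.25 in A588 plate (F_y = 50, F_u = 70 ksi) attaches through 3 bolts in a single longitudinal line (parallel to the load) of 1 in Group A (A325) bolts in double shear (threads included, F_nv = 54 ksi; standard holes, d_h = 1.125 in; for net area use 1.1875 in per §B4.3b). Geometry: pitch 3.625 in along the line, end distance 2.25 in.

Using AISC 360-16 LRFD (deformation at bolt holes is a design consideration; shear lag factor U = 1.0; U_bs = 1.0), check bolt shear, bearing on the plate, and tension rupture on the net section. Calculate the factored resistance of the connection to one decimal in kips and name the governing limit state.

78.8 kips (net-section rupture governs)

Bolt shear: A_b = π(1)²/4 = 0.7854 in². φR_n = 0.75 × 54 × 0.7854 × 3 × 2 = 190.9 kips.
Bearing (0.25 in plate, F_u = 70 ksi): end bolts L_c = 2.25 − 1.125/2 = 1.6875, R_n = min(1.2×1.6875×0.25×70, 2.4×1×0.25×70) = 35.438 kips/bolt; interior L_c = 3.625 − 1.125 = 2.5, R_n = 42 kips/bolt. φR_n = 0.75 × (1×35.438 + 2×42) = 89.6 kips.
Tension rupture (net): A_n = (7.1875 − 1×1.1875)×0.25 = 1.5 in² (U = 1.0, A_e = A_n). φR_n = 0.75 × 70 × 1.5 = 78.8 kips.
Governing: min(190.9, 89.6, 78.8) = 78.8 kips → net-section rupture.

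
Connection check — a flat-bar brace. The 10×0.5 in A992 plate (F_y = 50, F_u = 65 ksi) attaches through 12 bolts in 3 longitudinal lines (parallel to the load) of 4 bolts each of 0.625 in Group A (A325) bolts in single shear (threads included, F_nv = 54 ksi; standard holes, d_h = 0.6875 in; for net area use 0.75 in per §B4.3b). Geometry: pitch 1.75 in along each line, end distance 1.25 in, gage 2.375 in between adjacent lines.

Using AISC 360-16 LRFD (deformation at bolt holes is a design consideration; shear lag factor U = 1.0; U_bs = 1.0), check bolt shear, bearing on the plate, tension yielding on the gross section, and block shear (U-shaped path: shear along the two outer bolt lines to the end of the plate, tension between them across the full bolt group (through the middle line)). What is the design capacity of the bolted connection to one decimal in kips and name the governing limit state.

149.1 kips (bolt shear governs)

Bolt shear: A_b = π(0.625)²/4 = 0.3068 in². φR_n = 0.75 × 54 × 0.3068 × 12 × 1 = 149.1 kips.
Bearing (0.5 in plate, F_u = 65 ksi): end bolts L_c = 1.25 − 0.6875/2 = 0.90625, R_n = min(1.2×0.90625×0.5×65, 2.4×0.625×0.5×65) = 35.344 kips/bolt; interior L_c = 1.75 − 0.6875 = 1.0625, R_n = 41.438 kips/bolt. φR_n = 0.75 × (3×35.344 + 9×41.438) = 359.2 kips.
Tension yield (gross): A_g = 10×0.5 = 5 in². φR_n = 0.90 × 50 × 5 = 225.0 kips.
Block shear: shear path 2×[1.25+3×1.75] = 2×6.5 in, A_gv = 6.5, A_nv = 2×(6.5 − 3.5×0.75)×0.5 = 3.875 in²; tension across gage: (4.75 − 2×0.75)×0.5 = 1.625 in². R_n = min(0.6×65×3.875, 0.6×50×6.5) + 1.0×65×1.625 = min(151.13, 195) + 105.63 = 256.76 kips. φR_n = 0.75 × 256.76 = 192.6 kips.
Governing: min(149.1, 359.2, 225.0, 192.6) = 149.1 kips → bolt shear.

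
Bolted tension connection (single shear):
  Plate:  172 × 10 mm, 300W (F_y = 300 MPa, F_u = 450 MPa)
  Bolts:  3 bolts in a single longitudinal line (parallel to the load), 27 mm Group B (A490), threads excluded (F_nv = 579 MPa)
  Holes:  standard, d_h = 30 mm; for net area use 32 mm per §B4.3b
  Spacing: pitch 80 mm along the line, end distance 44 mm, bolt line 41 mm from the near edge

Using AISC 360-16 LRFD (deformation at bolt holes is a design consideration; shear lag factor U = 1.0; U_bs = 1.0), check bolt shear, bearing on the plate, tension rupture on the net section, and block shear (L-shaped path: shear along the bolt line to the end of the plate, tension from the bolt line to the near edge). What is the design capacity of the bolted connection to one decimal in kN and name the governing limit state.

335.5 kN (block shear governs)

Bolt shear: A_b = π(27)²/4 = 572.56 mm². φR_n = 0.75 × 579 × 572.56 × 3 × 1 = 745.9 kN.
Bearing (10 mm plate, F_u = 450 MPa): end bolts L_c = 44 − 30/2 = 29, R_n = min(1.2×29×10×450, 2.4×27×10×450) = 156.6 kN/bolt; interior L_c = 80 − 30 = 50, R_n = 270 kN/bolt. φR_n = 0.75 × (1×156.6 + 2×270) = 522.5 kN.
Tension rupture (net): A_n = (172 − 1×32)×10 = 1400 mm² (U = 1.0, A_e = A_n). φR_n = 0.75 × 450 × 1400 = 472.5 kN.
Block shear: shear path 1×[44+2×80] = 1×204 mm, A_gv = 2040, A_nv = 1×(204 − 2.5×32)×10 = 1240 mm²; tension to near edge: (41 − 0.5×32)×10 = 250 mm². R_n = min(0.6×450×1240, 0.6×300×2040) + 1.0×450×250 = min(334.8, 367.2) + 112.5 = 447.3 kN. φR_n = 0.75 × 447.3 = 335.5 kN.
Governing: min(745.9, 522.5, 472.5, 335.5) = 335.5 kN → block shear.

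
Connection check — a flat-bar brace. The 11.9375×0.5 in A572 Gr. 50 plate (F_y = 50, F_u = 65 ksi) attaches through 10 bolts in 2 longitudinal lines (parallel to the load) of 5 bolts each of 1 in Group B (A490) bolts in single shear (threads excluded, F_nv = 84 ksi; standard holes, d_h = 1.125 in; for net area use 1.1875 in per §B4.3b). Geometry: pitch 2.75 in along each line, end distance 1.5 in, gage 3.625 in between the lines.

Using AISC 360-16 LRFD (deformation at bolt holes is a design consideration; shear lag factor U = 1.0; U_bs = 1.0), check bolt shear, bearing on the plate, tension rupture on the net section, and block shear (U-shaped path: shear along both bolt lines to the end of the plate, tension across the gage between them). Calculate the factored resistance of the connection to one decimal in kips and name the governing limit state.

Bolt shear: A_b = π(1)²/4 = 0.7854 in². φR_n = 0.75 × 84 × 0.7854 × 10 × 1 = 494.8 kips.
Bearing (0.5 in plate, F_u = 65 ksi): end bolts L_c = 1.5 − 1.125/2 = 0.9375, R_n = min(1.2×0.9375×0.5×65, 2.4×1×0.5×65) = 36.563 kips/bolt; interior L_c = 2.75 − 1.125 = 1.625, R_n = 63.375 kips/bolt. φR_n = 0.75 × (2×36.563 + 8×63.375) = 435.1 kips.
Tension rupture (net): A_n = (11.9375 − 2×1.1875)×0.5 = 4.7813 in² (U = 1.0, A_e = A_n). φR_n = 0.75 × 65 × 4.7813 = 233.1 kips.
Block shear: shear path 2×[1.5+4×2.75] = 2×12.5 in, A_gv = 12.5, A_nv = 2×(12.5 − 4.5×1.1875)×0.5 = 7.1563 in²; tension across gage: (3.625 − 1×1.1875)×0.5 = 1.2188 in². R_n = min(0.6×65×7.1563, 0.6×50×12.5) + 1.0×65×1.2188 = min(279.1, 375) + 79.222 = 358.32 kips. φR_n = 0.75 × 358.32 = 268.7 kips.
Governing: min(494.8, 435.1, 233.1, 268.7) = 233.1 kips → net-section rupture.

233.1 kips (net-section rupture governs)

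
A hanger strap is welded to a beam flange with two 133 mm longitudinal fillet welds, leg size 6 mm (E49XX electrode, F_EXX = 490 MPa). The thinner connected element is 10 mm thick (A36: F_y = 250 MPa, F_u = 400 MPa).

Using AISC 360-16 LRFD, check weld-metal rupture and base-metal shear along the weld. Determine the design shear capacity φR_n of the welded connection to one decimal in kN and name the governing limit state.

248.8 kN (weld metal governs)

Weld metal: throat = 0.707×6 = 4.242 mm, L = 2×133 = 266 mm. φR_n = 0.75 × 0.6 × 490 × 4.242 × 266 = 248.8 kN.
Base metal shear (10 mm plate): yield φR_n = 1.0×0.6×250×10×266 = 399.0 kN; rupture φR_n = 0.75×0.6×400×10×266 = 478.8 kN; take 399.0 kN (yield).
Governing: min(248.8, 399.0) = 248.8 kN → weld metal.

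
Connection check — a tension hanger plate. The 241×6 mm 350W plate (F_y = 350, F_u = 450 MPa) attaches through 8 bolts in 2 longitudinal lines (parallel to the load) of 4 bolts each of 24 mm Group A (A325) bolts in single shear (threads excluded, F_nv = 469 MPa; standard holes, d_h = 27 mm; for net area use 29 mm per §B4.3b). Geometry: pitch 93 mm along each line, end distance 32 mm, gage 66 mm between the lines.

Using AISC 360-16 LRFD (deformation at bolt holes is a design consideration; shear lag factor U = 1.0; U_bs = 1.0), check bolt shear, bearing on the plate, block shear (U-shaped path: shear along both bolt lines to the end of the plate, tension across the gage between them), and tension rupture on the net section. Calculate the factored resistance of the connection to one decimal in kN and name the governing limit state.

370.6 kN (net-section rupture governs)

Bolt shear: A_b = π(24)²/4 = 452.39 mm². φR_n = 0.75 × 469 × 452.39 × 8 × 1 = 1273.0 kN.
Bearing (6 mm plate, F_u = 450 MPa): end bolts L_c = 32 − 27/2 = 18.5, R_n = min(1.2×18.5×6×450, 2.4×24×6×450) = 59.94 kN/bolt; interior L_c = 93 − 27 = 66, R_n = 155.52 kN/bolt. φR_n = 0.75 × (2×59.94 + 6×155.52) = 789.8 kN.
Block shear: shear path 2×[32+3×93] = 2×311 mm, A_gv = 3732, A_nv = 2×(311 − 3.5×29)×6 = 2514 mm²; tension across gage: (66 − 1×29)×6 = 222 mm². R_n = min(0.6×450×2514, 0.6×350×3732) + 1.0×450×222 = min(678.78, 783.72) + 99.9 = 778.68 kN. φR_n = 0.75 × 778.68 = 584.0 kN.
Tension rupture (net): A_n = (241 − 2×29)×6 = 1098 mm² (U = 1.0, A_e = A_n). φR_n = 0.75 × 450 × 1098 = 370.6 kN.
Governing: min(1273.0, 789.8, 584.0, 370.6) = 370.6 kN → net-section rupture.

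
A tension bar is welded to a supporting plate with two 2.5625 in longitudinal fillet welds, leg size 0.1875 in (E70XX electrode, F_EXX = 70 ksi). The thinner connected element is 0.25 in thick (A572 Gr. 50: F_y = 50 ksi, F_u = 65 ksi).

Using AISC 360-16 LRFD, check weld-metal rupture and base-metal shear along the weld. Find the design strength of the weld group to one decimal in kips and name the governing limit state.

Weld metal: throat = 0.707×0.1875 = 0.13256 in, L = 2×2.5625 = 5.125 in. φR_n = 0.75 × 0.6 × 70 × 0.13256 × 5.125 = 21.4 kips.
Base metal shear (0.25 in plate): yield φR_n = 1.0×0.6×50×0.25×5.125 = 38.4 kips; rupture φR_n = 0.75×0.6×65×0.25×5.125 = 37.5 kips; take 37.5 kips (rupture).
Governing: min(21.4, 37.5) = 21.4 kips → weld metal.

21.4 kips (weld metal governs)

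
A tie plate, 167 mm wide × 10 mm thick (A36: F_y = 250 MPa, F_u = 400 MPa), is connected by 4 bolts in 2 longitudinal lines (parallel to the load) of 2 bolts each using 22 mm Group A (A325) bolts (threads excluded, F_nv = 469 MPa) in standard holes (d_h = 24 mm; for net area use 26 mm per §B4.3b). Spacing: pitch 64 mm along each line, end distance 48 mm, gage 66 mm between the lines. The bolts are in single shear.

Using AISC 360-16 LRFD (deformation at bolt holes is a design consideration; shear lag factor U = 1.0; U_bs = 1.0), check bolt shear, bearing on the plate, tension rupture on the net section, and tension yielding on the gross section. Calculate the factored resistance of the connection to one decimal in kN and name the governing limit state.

345.0 kN (net-section rupture governs)

Bolt shear: A_b = π(22)²/4 = 380.13 mm². φR_n = 0.75 × 469 × 380.13 × 4 × 1 = 534.8 kN.
Bearing (10 mm plate, F_u = 400 MPa): end bolts L_c = 48 − 24/2 = 36, R_n = min(1.2×36×10×400, 2.4×22×10×400) = 172.8 kN/bolt; interior L_c = 64 − 24 = 40, R_n = 192 kN/bolt. φR_n = 0.75 × (2×172.8 + 2×192) = 547.2 kN.
Tension rupture (net): A_n = (167 − 2×26)×10 = 1150 mm² (U = 1.0, A_e = A_n). φR_n = 0.75 × 400 × 1150 = 345.0 kN.
Tension yield (gross): A_g = 167×10 = 1670 mm². φR_n = 0.90 × 250 × 1670 = 375.8 kN.
Governing: min(534.8, 547.2, 345.0, 375.8) = 345.0 kN → net-section rupture.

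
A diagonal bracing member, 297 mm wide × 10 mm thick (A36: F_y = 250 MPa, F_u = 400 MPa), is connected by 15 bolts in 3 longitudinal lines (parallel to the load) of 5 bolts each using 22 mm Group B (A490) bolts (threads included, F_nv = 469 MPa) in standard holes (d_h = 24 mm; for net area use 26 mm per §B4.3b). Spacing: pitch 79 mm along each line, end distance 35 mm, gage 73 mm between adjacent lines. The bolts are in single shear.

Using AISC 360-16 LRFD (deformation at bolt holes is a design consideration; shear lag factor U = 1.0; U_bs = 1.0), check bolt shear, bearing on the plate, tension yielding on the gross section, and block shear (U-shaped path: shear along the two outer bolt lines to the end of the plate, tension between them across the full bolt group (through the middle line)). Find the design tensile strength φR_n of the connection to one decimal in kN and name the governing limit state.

Bolt shear: A_b = π(22)²/4 = 380.13 mm². φR_n = 0.75 × 469 × 380.13 × 15 × 1 = 2005.7 kN.
Bearing (10 mm plate, F_u = 400 MPa): end bolts L_c = 35 − 24/2 = 23, R_n = min(1.2×23×10×400, 2.4×22×10×400) = 110.4 kN/bolt; interior L_c = 79 − 24 = 55, R_n = 211.2 kN/bolt. φR_n = 0.75 × (3×110.4 + 12×211.2) = 2149.2 kN.
Tension yield (gross): A_g = 297×10 = 2970 mm². φR_n = 0.90 × 250 × 2970 = 668.3 kN.
Block shear: shear path 2×[35+4×79] = 2×351 mm, A_gv = 7020, A_nv = 2×(351 − 4.5×26)×10 = 4680 mm²; tension across gage: (146 − 2×26)×10 = 940 mm². R_n = min(0.6×400×4680, 0.6×250×7020) + 1.0×400×940 = min(1123.2, 1053) + 376 = 1429 kN. φR_n = 0.75 × 1429 = 1071.8 kN.
Governing: min(2005.7, 2149.2, 668.3, 1071.8) = 668.3 kN → gross-section yield.

668.3 kN (gross-section yield governs)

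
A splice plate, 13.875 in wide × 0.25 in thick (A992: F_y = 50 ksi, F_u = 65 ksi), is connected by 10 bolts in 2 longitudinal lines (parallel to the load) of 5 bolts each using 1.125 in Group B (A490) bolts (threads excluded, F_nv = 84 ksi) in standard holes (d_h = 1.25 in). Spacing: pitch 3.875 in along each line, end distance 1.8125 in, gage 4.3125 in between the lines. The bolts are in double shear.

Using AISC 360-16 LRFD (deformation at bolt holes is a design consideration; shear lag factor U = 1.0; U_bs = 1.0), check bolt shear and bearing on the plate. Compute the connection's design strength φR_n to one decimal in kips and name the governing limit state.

298.0 kips (bearing governs)

Bolt shear: A_b = π(1.125)²/4 = 0.99402 in². φR_n = 0.75 × 84 × 0.99402 × 10 × 2 = 1252.5 kips.
Bearing (0.25 in plate, F_u = 65 ksi): end bolts L_c = 1.8125 − 1.25/2 = 1.1875, R_n = min(1.2×1.1875×0.25×65, 2.4×1.125×0.25×65) = 23.156 kips/bolt; interior L_c = 3.875 − 1.25 = 2.625, R_n = 43.875 kips/bolt. φR_n = 0.75 × (2×23.156 + 8×43.875) = 298.0 kips.
Governing: min(1252.5, 298.0) = 298.0 kips → bearing.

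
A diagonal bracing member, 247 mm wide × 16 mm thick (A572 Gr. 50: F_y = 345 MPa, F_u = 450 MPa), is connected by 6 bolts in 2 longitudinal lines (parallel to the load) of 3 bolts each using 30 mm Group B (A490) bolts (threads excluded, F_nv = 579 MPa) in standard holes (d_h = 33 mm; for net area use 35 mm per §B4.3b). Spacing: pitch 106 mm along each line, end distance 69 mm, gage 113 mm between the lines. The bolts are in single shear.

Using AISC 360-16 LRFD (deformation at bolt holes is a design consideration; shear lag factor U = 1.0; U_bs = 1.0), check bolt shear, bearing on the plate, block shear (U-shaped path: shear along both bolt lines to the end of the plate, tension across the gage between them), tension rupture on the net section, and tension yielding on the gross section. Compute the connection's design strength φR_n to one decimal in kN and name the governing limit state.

Bolt shear: A_b = π(30)²/4 = 706.86 mm². φR_n = 0.75 × 579 × 706.86 × 6 × 1 = 1841.7 kN.
Bearing (16 mm plate, F_u = 450 MPa): end bolts L_c = 69 − 33/2 = 52.5, R_n = min(1.2×52.5×16×450, 2.4×30×16×450) = 453.6 kN/bolt; interior L_c = 106 − 33 = 73, R_n = 518.4 kN/bolt. φR_n = 0.75 × (2×453.6 + 4×518.4) = 2235.6 kN.
Block shear: shear path 2×[69+2×106] = 2×281 mm, A_gv = 8992, A_nv = 2×(281 − 2.5×35)×16 = 6192 mm²; tension across gage: (113 − 1×35)×16 = 1248 mm². R_n = min(0.6×450×6192, 0.6×345×8992) + 1.0×450×1248 = min(1671.8, 1861.3) + 561.6 = 2233.4 kN. φR_n = 0.75 × 2233.4 = 1675.1 kN.
Tension rupture (net): A_n = (247 − 2×35)×16 = 2832 mm² (U = 1.0, A_e = A_n). φR_n = 0.75 × 450 × 2832 = 955.8 kN.
Tension yield (gross): A_g = 247×16 = 3952 mm². φR_n = 0.90 × 345 × 3952 = 1227.1 kN.
Governing: min(1841.7, 2235.6, 1675.1, 955.8, 1227.1) = 955.8 kN → net-section rupture.

955.8 kN (net-section rupture governs)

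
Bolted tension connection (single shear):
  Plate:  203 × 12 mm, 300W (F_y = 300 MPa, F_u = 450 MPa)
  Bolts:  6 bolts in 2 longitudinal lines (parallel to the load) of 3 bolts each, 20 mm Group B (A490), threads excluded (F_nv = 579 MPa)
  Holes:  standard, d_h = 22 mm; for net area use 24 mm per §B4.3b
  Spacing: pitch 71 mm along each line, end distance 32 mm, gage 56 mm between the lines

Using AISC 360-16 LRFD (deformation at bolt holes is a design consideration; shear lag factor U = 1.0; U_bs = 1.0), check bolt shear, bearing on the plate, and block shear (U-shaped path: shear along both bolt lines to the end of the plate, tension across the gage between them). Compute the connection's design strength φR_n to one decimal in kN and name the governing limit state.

Bolt shear: A_b = π(20)²/4 = 314.16 mm². φR_n = 0.75 × 579 × 314.16 × 6 × 1 = 818.5 kN.
Bearing (12 mm plate, F_u = 450 MPa): end bolts L_c = 32 − 22/2 = 21, R_n = min(1.2×21×12×450, 2.4×20×12×450) = 136.08 kN/bolt; interior L_c = 71 − 22 = 49, R_n = 259.2 kN/bolt. φR_n = 0.75 × (2×136.08 + 4×259.2) = 981.7 kN.
Block shear: shear path 2×[32+2×71] = 2×174 mm, A_gv = 4176, A_nv = 2×(174 − 2.5×24)×12 = 2736 mm²; tension across gage: (56 − 1×24)×12 = 384 mm². R_n = min(0.6×450×2736, 0.6×300×4176) + 1.0×450×384 = min(738.72, 751.68) + 172.8 = 911.52 kN. φR_n = 0.75 × 911.52 = 683.6 kN.
Governing: min(818.5, 981.7, 683.6) = 683.6 kN → block shear.

683.6 kN (block shear governs)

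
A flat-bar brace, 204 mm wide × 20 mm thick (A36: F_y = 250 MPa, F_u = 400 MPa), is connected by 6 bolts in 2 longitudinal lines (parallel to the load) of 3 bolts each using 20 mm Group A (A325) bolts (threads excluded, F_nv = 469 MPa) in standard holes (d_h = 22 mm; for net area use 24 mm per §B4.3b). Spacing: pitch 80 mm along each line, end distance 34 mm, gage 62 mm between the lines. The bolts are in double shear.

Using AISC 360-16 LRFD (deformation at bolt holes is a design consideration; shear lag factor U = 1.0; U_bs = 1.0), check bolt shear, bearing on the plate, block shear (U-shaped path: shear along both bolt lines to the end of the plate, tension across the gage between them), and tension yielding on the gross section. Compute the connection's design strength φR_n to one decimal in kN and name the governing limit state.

918.0 kN (gross-section yield governs)

Bolt shear: A_b = π(20)²/4 = 314.16 mm². φR_n = 0.75 × 469 × 314.16 × 6 × 2 = 1326.1 kN.
Bearing (20 mm plate, F_u = 400 MPa): end bolts L_c = 34 − 22/2 = 23, R_n = min(1.2×23×20×400, 2.4×20×20×400) = 220.8 kN/bolt; interior L_c = 80 − 22 = 58, R_n = 384 kN/bolt. φR_n = 0.75 × (2×220.8 + 4×384) = 1483.2 kN.
Block shear: shear path 2×[34+2×80] = 2×194 mm, A_gv = 7760, A_nv = 2×(194 − 2.5×24)×20 = 5360 mm²; tension across gage: (62 − 1×24)×20 = 760 mm². R_n = min(0.6×400×5360, 0.6×250×7760) + 1.0×400×760 = min(1286.4, 1164) + 304 = 1468 kN. φR_n = 0.75 × 1468 = 1101.0 kN.
Tension yield (gross): A_g = 204×20 = 4080 mm². φR_n = 0.90 × 250 × 4080 = 918.0 kN.
Governing: min(1326.1, 1483.2, 1101.0, 918.0) = 918.0 kN → gross-section yield.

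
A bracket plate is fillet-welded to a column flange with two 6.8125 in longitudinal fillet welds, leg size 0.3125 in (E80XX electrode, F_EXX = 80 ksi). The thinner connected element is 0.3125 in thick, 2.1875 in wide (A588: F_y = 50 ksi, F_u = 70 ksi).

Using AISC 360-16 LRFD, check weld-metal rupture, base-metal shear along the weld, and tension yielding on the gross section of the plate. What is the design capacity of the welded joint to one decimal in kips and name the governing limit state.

Weld metal: throat = 0.707×0.3125 = 0.22094 in, L = 2×6.8125 = 13.625 in. φR_n = 0.75 × 0.6 × 80 × 0.22094 × 13.625 = 108.4 kips.
Base metal shear (0.3125 in plate): yield φR_n = 1.0×0.6×50×0.3125×13.625 = 127.7 kips; rupture φR_n = 0.75×0.6×70×0.3125×13.625 = 134.1 kips; take 127.7 kips (yield).
Tension yield (gross): A_g = 2.1875×0.3125 = 0.68359 in². φR_n = 0.90 × 50 × 0.68359 = 30.8 kips.
Governing: min(108.4, 127.7, 30.8) = 30.8 kips → gross-section yield.

30.8 kips (gross-section yield governs)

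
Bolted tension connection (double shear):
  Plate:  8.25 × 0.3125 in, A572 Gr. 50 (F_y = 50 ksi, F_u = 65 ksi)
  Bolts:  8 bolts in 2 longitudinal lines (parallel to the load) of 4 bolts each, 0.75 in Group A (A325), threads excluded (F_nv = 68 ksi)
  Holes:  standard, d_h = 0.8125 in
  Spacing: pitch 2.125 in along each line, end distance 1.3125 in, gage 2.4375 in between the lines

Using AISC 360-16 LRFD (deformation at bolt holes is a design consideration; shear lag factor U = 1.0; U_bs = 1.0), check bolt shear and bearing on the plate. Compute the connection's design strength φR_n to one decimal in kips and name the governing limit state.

Bolt shear: A_b = π(0.75)²/4 = 0.44179 in². φR_n = 0.75 × 68 × 0.44179 × 8 × 2 = 360.5 kips.
Bearing (0.3125 in plate, F_u = 65 ksi): end bolts L_c = 1.3125 − 0.8125/2 = 0.90625, R_n = min(1.2×0.90625×0.3125×65, 2.4×0.75×0.3125×65) = 22.09 kips/bolt; interior L_c = 2.125 − 0.8125 = 1.3125, R_n = 31.992 kips/bolt. φR_n = 0.75 × (2×22.09 + 6×31.992) = 177.1 kips.
Governing: min(360.5, 177.1) = 177.1 kips → bearing.

177.1 kips (bearing governs)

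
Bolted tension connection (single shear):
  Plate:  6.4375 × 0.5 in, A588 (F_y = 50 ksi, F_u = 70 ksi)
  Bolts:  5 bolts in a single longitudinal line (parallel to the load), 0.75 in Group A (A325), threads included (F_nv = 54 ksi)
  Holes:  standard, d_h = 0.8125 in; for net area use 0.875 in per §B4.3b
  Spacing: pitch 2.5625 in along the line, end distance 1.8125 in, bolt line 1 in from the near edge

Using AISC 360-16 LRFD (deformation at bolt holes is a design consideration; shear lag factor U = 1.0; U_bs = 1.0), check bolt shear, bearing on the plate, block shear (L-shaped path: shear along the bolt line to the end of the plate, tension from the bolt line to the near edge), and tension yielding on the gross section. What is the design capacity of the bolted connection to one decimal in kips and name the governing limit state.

89.5 kips (bolt shear governs)

Bolt shear: A_b = π(0.75)²/4 = 0.44179 in². φR_n = 0.75 × 54 × 0.44179 × 5 × 1 = 89.5 kips.
Bearing (0.5 in plate, F_u = 70 ksi): end bolts L_c = 1.8125 − 0.8125/2 = 1.40625, R_n = min(1.2×1.40625×0.5×70, 2.4×0.75×0.5×70) = 59.063 kips/bolt; interior L_c = 2.5625 − 0.8125 = 1.75, R_n = 63 kips/bolt. φR_n = 0.75 × (1×59.063 + 4×63) = 233.3 kips.
Block shear: shear path 1×[1.8125+4×2.5625] = 1×12.0625 in, A_gv = 6.0313, A_nv = 1×(12.0625 − 4.5×0.875)×0.5 = 4.0625 in²; tension to near edge: (1 − 0.5×0.875)×0.5 = 0.28125 in². R_n = min(0.6×70×4.0625, 0.6×50×6.0313) + 1.0×70×0.28125 = min(170.63, 180.94) + 19.688 = 190.32 kips. φR_n = 0.75 × 190.32 = 142.7 kips.
Tension yield (gross): A_g = 6.4375×0.5 = 3.2188 in². φR_n = 0.90 × 50 × 3.2188 = 144.8 kips.
Governing: min(89.5, 233.3, 142.7, 144.8) = 89.5 kips → bolt shear.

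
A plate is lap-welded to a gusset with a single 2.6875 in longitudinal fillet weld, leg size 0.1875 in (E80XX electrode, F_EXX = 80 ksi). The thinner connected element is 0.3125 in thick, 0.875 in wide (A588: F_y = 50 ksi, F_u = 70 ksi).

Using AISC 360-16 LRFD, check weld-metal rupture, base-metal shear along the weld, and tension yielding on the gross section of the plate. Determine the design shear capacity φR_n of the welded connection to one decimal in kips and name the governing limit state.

Weld metal: throat = 0.707×0.1875 = 0.13256 in, L = 2.6875 in. φR_n = 0.75 × 0.6 × 80 × 0.13256 × 2.6875 = 12.8 kips.
Base metal shear (0.3125 in plate): yield φR_n = 1.0×0.6×50×0.3125×2.6875 = 25.2 kips; rupture φR_n = 0.75×0.6×70×0.3125×2.6875 = 26.5 kips; take 25.2 kips (yield).
Tension yield (gross): A_g = 0.875×0.3125 = 0.27344 in². φR_n = 0.90 × 50 × 0.27344 = 12.3 kips.
Governing: min(12.8, 25.2, 12.3) = 12.3 kips → gross-section yield.

12.3 kips (gross-section yield governs)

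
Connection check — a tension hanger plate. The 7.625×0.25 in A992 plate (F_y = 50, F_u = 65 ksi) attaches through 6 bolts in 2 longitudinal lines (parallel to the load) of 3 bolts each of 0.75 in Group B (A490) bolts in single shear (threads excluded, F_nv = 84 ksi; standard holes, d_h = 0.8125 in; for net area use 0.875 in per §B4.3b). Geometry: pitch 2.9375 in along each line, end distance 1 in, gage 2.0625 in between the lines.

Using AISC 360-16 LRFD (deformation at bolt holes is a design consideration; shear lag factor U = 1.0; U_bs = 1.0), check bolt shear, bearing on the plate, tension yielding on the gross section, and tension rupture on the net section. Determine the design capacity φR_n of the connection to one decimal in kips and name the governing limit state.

Bolt shear: A_b = π(0.75)²/4 = 0.44179 in². φR_n = 0.75 × 84 × 0.44179 × 6 × 1 = 167.0 kips.
Bearing (0.25 in plate, F_u = 65 ksi): end bolts L_c = 1 − 0.8125/2 = 0.59375, R_n = min(1.2×0.59375×0.25×65, 2.4×0.75×0.25×65) = 11.578 kips/bolt; interior L_c = 2.9375 − 0.8125 = 2.125, R_n = 29.25 kips/bolt. φR_n = 0.75 × (2×11.578 + 4×29.25) = 105.1 kips.
Tension yield (gross): A_g = 7.625×0.25 = 1.9063 in². φR_n = 0.90 × 50 × 1.9063 = 85.8 kips.
Tension rupture (net): A_n = (7.625 − 2×0.875)×0.25 = 1.4688 in² (U = 1.0, A_e = A_n). φR_n = 0.75 × 65 × 1.4688 = 71.6 kips.
Governing: min(167.0, 105.1, 85.8, 71.6) = 71.6 kips → net-section rupture.

71.6 kips (net-section rupture governs)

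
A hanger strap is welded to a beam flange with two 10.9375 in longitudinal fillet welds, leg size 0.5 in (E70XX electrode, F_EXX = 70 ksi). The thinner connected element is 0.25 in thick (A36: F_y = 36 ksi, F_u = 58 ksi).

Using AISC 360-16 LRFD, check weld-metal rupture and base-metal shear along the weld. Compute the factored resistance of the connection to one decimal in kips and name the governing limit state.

Weld metal: throat = 0.707×0.5 = 0.3535 in, L = 2×10.9375 = 21.875 in. φR_n = 0.75 × 0.6 × 70 × 0.3535 × 21.875 = 243.6 kips.
Base metal shear (0.25 in plate): yield φR_n = 1.0×0.6×36×0.25×21.875 = 118.1 kips; rupture φR_n = 0.75×0.6×58×0.25×21.875 = 142.7 kips; take 118.1 kips (yield).
Governing: min(243.6, 118.1) = 118.1 kips → base-metal shear.

118.1 kips (base-metal shear governs)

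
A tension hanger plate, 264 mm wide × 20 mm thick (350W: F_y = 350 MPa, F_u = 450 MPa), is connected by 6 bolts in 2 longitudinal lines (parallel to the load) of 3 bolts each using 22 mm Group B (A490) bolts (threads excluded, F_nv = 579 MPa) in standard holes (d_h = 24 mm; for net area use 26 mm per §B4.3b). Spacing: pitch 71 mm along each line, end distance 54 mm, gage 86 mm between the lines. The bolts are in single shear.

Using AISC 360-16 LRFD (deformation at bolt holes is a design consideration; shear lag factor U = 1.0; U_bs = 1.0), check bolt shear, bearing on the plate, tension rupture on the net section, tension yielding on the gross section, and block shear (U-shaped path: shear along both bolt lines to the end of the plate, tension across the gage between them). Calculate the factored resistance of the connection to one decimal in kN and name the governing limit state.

Bolt shear: A_b = π(22)²/4 = 380.13 mm². φR_n = 0.75 × 579 × 380.13 × 6 × 1 = 990.4 kN.
Bearing (20 mm plate, F_u = 450 MPa): end bolts L_c = 54 − 24/2 = 42, R_n = min(1.2×42×20×450, 2.4×22×20×450) = 453.6 kN/bolt; interior L_c = 71 − 24 = 47, R_n = 475.2 kN/bolt. φR_n = 0.75 × (2×453.6 + 4×475.2) = 2106.0 kN.
Tension rupture (net): A_n = (264 − 2×26)×20 = 4240 mm² (U = 1.0, A_e = A_n). φR_n = 0.75 × 450 × 4240 = 1431.0 kN.
Tension yield (gross): A_g = 264×20 = 5280 mm². φR_n = 0.90 × 350 × 5280 = 1663.2 kN.
Block shear: shear path 2×[54+2×71] = 2×196 mm, A_gv = 7840, A_nv = 2×(196 − 2.5×26)×20 = 5240 mm²; tension across gage: (86 − 1×26)×20 = 1200 mm². R_n = min(0.6×450×5240, 0.6×350×7840) + 1.0×450×1200 = min(1414.8, 1646.4) + 540 = 1954.8 kN. φR_n = 0.75 × 1954.8 = 1466.1 kN.
Governing: min(990.4, 2106.0, 1431.0, 1663.2, 1466.1) = 990.4 kN → bolt shear.

990.4 kN (bolt shear governs)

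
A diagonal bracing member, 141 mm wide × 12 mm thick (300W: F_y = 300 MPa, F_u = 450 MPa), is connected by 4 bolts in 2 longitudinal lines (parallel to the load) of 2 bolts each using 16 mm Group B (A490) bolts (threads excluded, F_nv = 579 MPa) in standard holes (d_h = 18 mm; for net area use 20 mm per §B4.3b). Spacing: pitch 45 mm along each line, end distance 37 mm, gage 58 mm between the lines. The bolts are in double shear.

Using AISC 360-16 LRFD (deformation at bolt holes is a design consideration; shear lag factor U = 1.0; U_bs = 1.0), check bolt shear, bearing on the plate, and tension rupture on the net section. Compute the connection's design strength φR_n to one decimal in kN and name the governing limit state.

Bolt shear: A_b = π(16)²/4 = 201.06 mm². φR_n = 0.75 × 579 × 201.06 × 4 × 2 = 698.5 kN.
Bearing (12 mm plate, F_u = 450 MPa): end bolts L_c = 37 − 18/2 = 28, R_n = min(1.2×28×12×450, 2.4×16×12×450) = 181.44 kN/bolt; interior L_c = 45 − 18 = 27, R_n = 174.96 kN/bolt. φR_n = 0.75 × (2×181.44 + 2×174.96) = 534.6 kN.
Tension rupture (net): A_n = (141 − 2×20)×12 = 1212 mm² (U = 1.0, A_e = A_n). φR_n = 0.75 × 450 × 1212 = 409.1 kN.
Governing: min(698.5, 534.6, 409.1) = 409.1 kN → net-section rupture.

409.1 kN (net-section rupture governs)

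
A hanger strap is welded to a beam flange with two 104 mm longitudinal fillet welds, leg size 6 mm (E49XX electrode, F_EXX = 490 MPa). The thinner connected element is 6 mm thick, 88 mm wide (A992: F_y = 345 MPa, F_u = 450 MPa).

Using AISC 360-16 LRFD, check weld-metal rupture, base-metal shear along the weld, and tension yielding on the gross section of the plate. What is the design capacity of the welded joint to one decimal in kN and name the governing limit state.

Weld metal: throat = 0.707×6 = 4.242 mm, L = 2×104 = 208 mm. φR_n = 0.75 × 0.6 × 490 × 4.242 × 208 = 194.6 kN.
Base metal shear (6 mm plate): yield φR_n = 1.0×0.6×345×6×208 = 258.3 kN; rupture φR_n = 0.75×0.6×450×6×208 = 252.7 kN; take 252.7 kN (rupture).
Tension yield (gross): A_g = 88×6 = 528 mm². φR_n = 0.90 × 345 × 528 = 163.9 kN.
Governing: min(194.6, 252.7, 163.9) = 163.9 kN → gross-section yield.

163.9 kN (gross-section yield governs)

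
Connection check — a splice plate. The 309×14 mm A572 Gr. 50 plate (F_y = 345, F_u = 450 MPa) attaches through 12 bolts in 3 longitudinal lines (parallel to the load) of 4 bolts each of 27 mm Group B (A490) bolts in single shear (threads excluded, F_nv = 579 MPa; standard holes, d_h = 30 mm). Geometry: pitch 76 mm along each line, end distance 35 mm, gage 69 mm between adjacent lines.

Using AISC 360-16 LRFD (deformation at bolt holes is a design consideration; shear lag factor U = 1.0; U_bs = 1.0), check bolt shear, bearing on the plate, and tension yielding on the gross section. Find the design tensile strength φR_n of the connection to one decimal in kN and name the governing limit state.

1343.2 kN (gross-section yield governs)

Bolt shear: A_b = π(27)²/4 = 572.56 mm². φR_n = 0.75 × 579 × 572.56 × 12 × 1 = 2983.6 kN.
Bearing (14 mm plate, F_u = 450 MPa): end bolts L_c = 35 − 30/2 = 20, R_n = min(1.2×20×14×450, 2.4×27×14×450) = 151.2 kN/bolt; interior L_c = 76 − 30 = 46, R_n = 347.76 kN/bolt. φR_n = 0.75 × (3×151.2 + 9×347.76) = 2687.6 kN.
Tension yield (gross): A_g = 309×14 = 4326 mm². φR_n = 0.90 × 345 × 4326 = 1343.2 kN.
Governing: min(2983.6, 2687.6, 1343.2) = 1343.2 kN → gross-section yield.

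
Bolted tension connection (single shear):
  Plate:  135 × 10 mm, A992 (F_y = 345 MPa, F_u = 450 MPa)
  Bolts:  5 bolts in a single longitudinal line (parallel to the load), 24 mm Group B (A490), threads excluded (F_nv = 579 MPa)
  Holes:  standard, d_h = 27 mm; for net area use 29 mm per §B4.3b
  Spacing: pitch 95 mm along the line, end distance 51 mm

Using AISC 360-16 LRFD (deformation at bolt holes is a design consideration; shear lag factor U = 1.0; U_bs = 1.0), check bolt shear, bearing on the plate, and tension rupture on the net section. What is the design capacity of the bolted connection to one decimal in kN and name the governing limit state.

Bolt shear: A_b = π(24)²/4 = 452.39 mm². φR_n = 0.75 × 579 × 452.39 × 5 × 1 = 982.3 kN.
Bearing (10 mm plate, F_u = 450 MPa): end bolts L_c = 51 − 27/2 = 37.5, R_n = min(1.2×37.5×10×450, 2.4×24×10×450) = 202.5 kN/bolt; interior L_c = 95 − 27 = 68, R_n = 259.2 kN/bolt. φR_n = 0.75 × (1×202.5 + 4×259.2) = 929.5 kN.
Tension rupture (net): A_n = (135 − 1×29)×10 = 1060 mm² (U = 1.0, A_e = A_n). φR_n = 0.75 × 450 × 1060 = 357.8 kN.
Governing: min(982.3, 929.5, 357.8) = 357.8 kN → net-section rupture.

357.8 kN (net-section rupture governs)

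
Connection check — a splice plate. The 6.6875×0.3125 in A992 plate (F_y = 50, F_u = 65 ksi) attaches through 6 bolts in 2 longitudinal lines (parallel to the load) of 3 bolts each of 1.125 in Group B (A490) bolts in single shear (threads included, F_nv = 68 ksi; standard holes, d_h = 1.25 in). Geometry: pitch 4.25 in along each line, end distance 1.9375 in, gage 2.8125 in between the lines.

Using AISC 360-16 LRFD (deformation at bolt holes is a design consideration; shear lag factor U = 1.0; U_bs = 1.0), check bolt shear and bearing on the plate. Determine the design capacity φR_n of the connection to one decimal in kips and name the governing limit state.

212.5 kips (bearing governs)

Bolt shear: A_b = π(1.125)²/4 = 0.99402 in². φR_n = 0.75 × 68 × 0.99402 × 6 × 1 = 304.2 kips.
Bearing (0.3125 in plate, F_u = 65 ksi): end bolts L_c = 1.9375 − 1.25/2 = 1.3125, R_n = min(1.2×1.3125×0.3125×65, 2.4×1.125×0.3125×65) = 31.992 kips/bolt; interior L_c = 4.25 − 1.25 = 3, R_n = 54.844 kips/bolt. φR_n = 0.75 × (2×31.992 + 4×54.844) = 212.5 kips.
Governing: min(304.2, 212.5) = 212.5 kips → bearing.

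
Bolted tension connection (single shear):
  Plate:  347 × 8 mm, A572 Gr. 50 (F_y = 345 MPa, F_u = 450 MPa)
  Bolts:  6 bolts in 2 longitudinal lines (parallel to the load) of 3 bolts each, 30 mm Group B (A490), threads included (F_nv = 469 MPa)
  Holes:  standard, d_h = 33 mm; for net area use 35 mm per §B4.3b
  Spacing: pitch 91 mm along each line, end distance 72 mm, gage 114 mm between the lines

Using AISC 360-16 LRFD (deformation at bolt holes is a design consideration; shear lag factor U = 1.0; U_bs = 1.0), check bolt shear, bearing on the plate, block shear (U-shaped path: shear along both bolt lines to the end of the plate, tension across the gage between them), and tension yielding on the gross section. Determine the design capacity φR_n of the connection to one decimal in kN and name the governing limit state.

Bolt shear: A_b = π(30)²/4 = 706.86 mm². φR_n = 0.75 × 469 × 706.86 × 6 × 1 = 1491.8 kN.
Bearing (8 mm plate, F_u = 450 MPa): end bolts L_c = 72 − 33/2 = 55.5, R_n = min(1.2×55.5×8×450, 2.4×30×8×450) = 239.76 kN/bolt; interior L_c = 91 − 33 = 58, R_n = 250.56 kN/bolt. φR_n = 0.75 × (2×239.76 + 4×250.56) = 1111.3 kN.
Block shear: shear path 2×[72+2×91] = 2×254 mm, A_gv = 4064, A_nv = 2×(254 − 2.5×35)×8 = 2664 mm²; tension across gage: (114 − 1×35)×8 = 632 mm². R_n = min(0.6×450×2664, 0.6×345×4064) + 1.0×450×632 = min(719.28, 841.25) + 284.4 = 1003.7 kN. φR_n = 0.75 × 1003.7 = 752.8 kN.
Tension yield (gross): A_g = 347×8 = 2776 mm². φR_n = 0.90 × 345 × 2776 = 861.9 kN.
Governing: min(1491.8, 1111.3, 752.8, 861.9) = 752.8 kN → block shear.

752.8 kN (block shear governs)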